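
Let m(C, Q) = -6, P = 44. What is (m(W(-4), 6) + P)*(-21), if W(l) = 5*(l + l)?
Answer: -798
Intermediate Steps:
W(l) = 10*l (W(l) = 5*(2*l) = 10*l)
(m(W(-4), 6) + P)*(-21) = (-6 + 44)*(-21) = 38*(-21) = -798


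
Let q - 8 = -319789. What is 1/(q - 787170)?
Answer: -1/1106951 ≈ -9.0338e-7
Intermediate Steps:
q = -319781 (q = 8 - 319789 = -319781)
1/(q - 787170) = 1/(-319781 - 787170) = 1/(-1106951) = -1/1106951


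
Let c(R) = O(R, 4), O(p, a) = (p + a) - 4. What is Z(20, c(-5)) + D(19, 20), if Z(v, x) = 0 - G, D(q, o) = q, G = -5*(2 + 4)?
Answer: 49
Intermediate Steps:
G = -30 (G = -5*6 = -30)
O(p, a) = -4 + a + p (O(p, a) = (a + p) - 4 = -4 + a + p)
c(R) = R (c(R) = -4 + 4 + R = R)
Z(v, x) = 30 (Z(v, x) = 0 - 1*(-30) = 0 + 30 = 30)
Z(20, c(-5)) + D(19, 20) = 30 + 19 = 49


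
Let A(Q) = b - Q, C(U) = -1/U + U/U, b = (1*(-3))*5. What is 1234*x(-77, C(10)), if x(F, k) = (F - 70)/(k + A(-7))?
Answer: 1813980/71 ≈ 25549.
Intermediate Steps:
b = -15 (b = -3*5 = -15)
C(U) = 1 - 1/U (C(U) = -1/U + 1 = 1 - 1/U)
A(Q) = -15 - Q
x(F, k) = (-70 + F)/(-8 + k) (x(F, k) = (F - 70)/(k + (-15 - 1*(-7))) = (-70 + F)/(k + (-15 + 7)) = (-70 + F)/(k - 8) = (-70 + F)/(-8 + k))
1234*x(-77, C(10)) = 1234*((-70 - 77)/(-8 + (-1 + 10)/10)) = 1234*(-147/(-8 + (⅒)*9)) = 1234*(-147/(-8 + 9/10)) = 1234*(-147/(-71/10)) = 1234*(-10/71*(-147)) = 1234*(1470/71) = 1813980/71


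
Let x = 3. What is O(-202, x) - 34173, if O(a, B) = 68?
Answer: -34105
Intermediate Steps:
O(-202, x) - 34173 = 68 - 34173 = -34105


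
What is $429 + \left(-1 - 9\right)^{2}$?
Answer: $529$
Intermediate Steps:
$429 + \left(-1 - 9\right)^{2} = 429 + \left(-10\right)^{2} = 429 + 100 = 529$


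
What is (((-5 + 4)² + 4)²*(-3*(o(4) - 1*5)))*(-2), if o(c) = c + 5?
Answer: 600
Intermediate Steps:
o(c) = 5 + c
(((-5 + 4)² + 4)²*(-3*(o(4) - 1*5)))*(-2) = (((-5 + 4)² + 4)²*(-3*((5 + 4) - 1*5)))*(-2) = (((-1)² + 4)²*(-3*(9 - 5)))*(-2) = ((1 + 4)²*(-3*4))*(-2) = (5²*(-12))*(-2) = (25*(-12))*(-2) = -300*(-2) = 600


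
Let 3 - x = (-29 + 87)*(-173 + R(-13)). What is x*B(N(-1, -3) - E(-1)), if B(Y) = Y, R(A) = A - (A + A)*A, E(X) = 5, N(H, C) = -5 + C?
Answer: -395135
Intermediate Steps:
R(A) = A - 2*A² (R(A) = A - 2*A*A = A - 2*A²)
x = 30395 (x = 3 - (-29 + 87)*(-173 - 13*(1 - 2*(-13))) = 3 - 58*(-173 - 13*(1 + 26)) = 3 - 58*(-173 - 13*27) = 3 - 58*(-173 - 351) = 3 - 58*(-524) = 3 - 1*(-30392) = 3 + 30392 = 30395)
x*B(N(-1, -3) - E(-1)) = 30395*((-5 - 3) - 1*5) = 30395*(-8 - 5) = 30395*(-13) = -395135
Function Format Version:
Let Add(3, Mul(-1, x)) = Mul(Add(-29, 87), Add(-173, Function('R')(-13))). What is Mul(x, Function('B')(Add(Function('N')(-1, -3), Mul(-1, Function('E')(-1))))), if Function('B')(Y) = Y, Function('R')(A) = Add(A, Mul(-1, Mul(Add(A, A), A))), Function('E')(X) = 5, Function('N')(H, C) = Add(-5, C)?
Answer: -395135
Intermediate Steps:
Function('R')(A) = Add(A, Mul(-2, Pow(A, 2))) (Function('R')(A) = Add(A, Mul(-1, Mul(Mul(2, A), A))) = Add(A, Mul(-1, Mul(2, Pow(A, 2)))) = Add(A, Mul(-2, Pow(A, 2))))
x = 30395 (x = Add(3, Mul(-1, Mul(Add(-29, 87), Add(-173, Mul(-13, Add(1, Mul(-2, -13))))))) = Add(3, Mul(-1, Mul(58, Add(-173, Mul(-13, Add(1, 26)))))) = Add(3, Mul(-1, Mul(58, Add(-173, Mul(-13, 27))))) = Add(3, Mul(-1, Mul(58, Add(-173, -351)))) = Add(3, Mul(-1, Mul(58, -524))) = Add(3, Mul(-1, -30392)) = Add(3, 30392) = 30395)
Mul(x, Function('B')(Add(Function('N')(-1, -3), Mul(-1, Function('E')(-1))))) = Mul(30395, Add(Add(-5, -3), Mul(-1, 5))) = Mul(30395, Add(-8, -5)) = Mul(30395, -13) = -395135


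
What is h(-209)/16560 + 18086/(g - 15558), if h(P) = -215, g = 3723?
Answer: -6712193/4355280 ≈ -1.5412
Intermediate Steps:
h(-209)/16560 + 18086/(g - 15558) = -215/16560 + 18086/(3723 - 15558) = -215*1/16560 + 18086/(-11835) = -43/3312 + 18086*(-1/11835) = -43/3312 - 18086/11835 = -6712193/4355280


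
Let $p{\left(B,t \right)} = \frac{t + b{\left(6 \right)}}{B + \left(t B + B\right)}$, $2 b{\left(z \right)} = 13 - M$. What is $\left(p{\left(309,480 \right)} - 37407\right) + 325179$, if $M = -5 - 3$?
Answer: $\frac{28573457751}{99292} \approx 2.8777 \cdot 10^{5}$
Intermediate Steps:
$M = -8$ ($M = -5 - 3 = -8$)
$b{\left(z \right)} = \frac{21}{2}$ ($b{\left(z \right)} = \frac{13 - -8}{2} = \frac{13 + 8}{2} = \frac{1}{2} \cdot 21 = \frac{21}{2}$)
$p{\left(B,t \right)} = \frac{\frac{21}{2} + t}{2 B + B t}$ ($p{\left(B,t \right)} = \frac{t + \frac{21}{2}}{B + \left(t B + B\right)} = \frac{\frac{21}{2} + t}{B + \left(B t + B\right)} = \frac{\frac{21}{2} + t}{B + \left(B + B t\right)} = \frac{\frac{21}{2} + t}{2 B + B t}$)
$\left(p{\left(309,480 \right)} - 37407\right) + 325179 = \left(\frac{\frac{21}{2} + 480}{309 \left(2 + 480\right)} - 37407\right) + 325179 = \left(\frac{1}{309} \cdot \frac{1}{482} \cdot \frac{981}{2} - 37407\right) + 325179 = \left(\frac{327}{99292} - 37407\right) + 325179 = - \frac{3714215517}{99292} + 325179 = \frac{28573457751}{99292}$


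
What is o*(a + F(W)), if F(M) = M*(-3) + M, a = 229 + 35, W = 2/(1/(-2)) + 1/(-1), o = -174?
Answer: -47676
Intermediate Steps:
W = -5 (W = 2/(-½) + 1*(-1) = 2*(-2) - 1 = -4 - 1 = -5)
a = 264
F(M) = -2*M (F(M) = -3*M + M = -2*M)
o*(a + F(W)) = -174*(264 - 2*(-5)) = -174*(264 + 10) = -174*274 = -47676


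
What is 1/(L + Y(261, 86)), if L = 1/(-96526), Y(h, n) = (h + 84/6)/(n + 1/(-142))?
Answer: 1178678986/3769328089 ≈ 0.31270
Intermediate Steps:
Y(h, n) = (14 + h)/(-1/142 + n) (Y(h, n) = (h + 84*(1/6))/(n - 1/142) = (h + 14)/(-1/142 + n) = (14 + h)/(-1/142 + n))
L = -1/96526 ≈ -1.0360e-5
1/(L + Y(261, 86)) = 1/(-1/96526 + 142*(14 + 261)/(-1 + 142*86)) = 1/(-1/96526 + 142*275/(-1 + 12212)) = 1/(-1/96526 + 142*275/12211) = 1/(-1/96526 + 142*(1/12211)*275) = 1/(-1/96526 + 39050/12211) = 1/(3769328089/1178678986) = 1178678986/3769328089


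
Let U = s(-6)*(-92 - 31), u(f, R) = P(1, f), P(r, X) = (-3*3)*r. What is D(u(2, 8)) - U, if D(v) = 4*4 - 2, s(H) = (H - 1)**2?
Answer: 6041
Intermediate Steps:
P(r, X) = -9*r
u(f, R) = -9 (u(f, R) = -9*1 = -9)
s(H) = (-1 + H)**2
U = -6027 (U = (-1 - 6)**2*(-92 - 31) = (-7)**2*(-123) = 49*(-123) = -6027)
D(v) = 14 (D(v) = 16 - 2 = 14)
D(u(2, 8)) - U = 14 - 1*(-6027) = 14 + 6027 = 6041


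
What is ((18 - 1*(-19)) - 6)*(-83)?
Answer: -2573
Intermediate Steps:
((18 - 1*(-19)) - 6)*(-83) = ((18 + 19) - 6)*(-83) = (37 - 6)*(-83) = 31*(-83) = -2573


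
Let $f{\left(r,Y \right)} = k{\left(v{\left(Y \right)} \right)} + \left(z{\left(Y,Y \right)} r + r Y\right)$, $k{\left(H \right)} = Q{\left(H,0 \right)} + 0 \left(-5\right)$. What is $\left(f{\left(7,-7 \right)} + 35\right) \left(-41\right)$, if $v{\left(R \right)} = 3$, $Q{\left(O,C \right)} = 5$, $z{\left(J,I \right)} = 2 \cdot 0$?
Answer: $369$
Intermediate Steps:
$z{\left(J,I \right)} = 0$
$k{\left(H \right)} = 5$ ($k{\left(H \right)} = 5 + 0 \left(-5\right) = 5 + 0 = 5$)
$f{\left(r,Y \right)} = 5 + Y r$ ($f{\left(r,Y \right)} = 5 + \left(0 r + r Y\right) = 5 + \left(0 + Y r\right) = 5 + Y r$)
$\left(f{\left(7,-7 \right)} + 35\right) \left(-41\right) = \left(\left(5 - 49\right) + 35\right) \left(-41\right) = \left(-44 + 35\right) \left(-41\right) = \left(-9\right) \left(-41\right) = 369$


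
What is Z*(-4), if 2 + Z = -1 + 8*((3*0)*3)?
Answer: 12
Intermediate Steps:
Z = -3 (Z = -2 + (-1 + 8*((3*0)*3)) = -2 + (-1 + 8*(0*3)) = -2 + (-1 + 8*0) = -2 + (-1 + 0) = -2 - 1 = -3)
Z*(-4) = -3*(-4) = 12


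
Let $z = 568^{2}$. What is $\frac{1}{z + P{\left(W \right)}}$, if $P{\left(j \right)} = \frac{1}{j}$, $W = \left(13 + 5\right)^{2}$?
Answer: $\frac{324}{104530177} \approx 3.0996 \cdot 10^{-6}$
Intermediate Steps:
$W = 324$ ($W = 18^{2} = 324$)
$z = 322624$
$\frac{1}{z + P{\left(W \right)}} = \frac{1}{322624 + \frac{1}{324}} = \frac{1}{\frac{104530177}{324}} = \frac{324}{104530177}$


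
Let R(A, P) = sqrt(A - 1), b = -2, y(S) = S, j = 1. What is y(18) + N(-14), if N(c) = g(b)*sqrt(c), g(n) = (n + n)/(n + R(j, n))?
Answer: 18 + 2*I*sqrt(14) ≈ 18.0 + 7.4833*I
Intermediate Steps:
R(A, P) = sqrt(-1 + A)
g(n) = 2 (g(n) = (n + n)/(n + sqrt(-1 + 1)) = (2*n)/(n + sqrt(0)) = (2*n)/(n + 0) = (2*n)/n = 2)
N(c) = 2*sqrt(c)
y(18) + N(-14) = 18 + 2*sqrt(-14) = 18 + 2*(I*sqrt(14)) = 18 + 2*I*sqrt(14)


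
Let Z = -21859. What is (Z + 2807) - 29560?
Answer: -48612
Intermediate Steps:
(Z + 2807) - 29560 = (-21859 + 2807) - 29560 = -19052 - 29560 = -48612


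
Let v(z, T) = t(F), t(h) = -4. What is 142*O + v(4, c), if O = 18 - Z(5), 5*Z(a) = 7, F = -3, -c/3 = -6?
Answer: 11766/5 ≈ 2353.2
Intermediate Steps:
c = 18 (c = -3*(-6) = 18)
v(z, T) = -4
Z(a) = 7/5 (Z(a) = (⅕)*7 = 7/5)
O = 83/5 (O = 18 - 1*7/5 = 18 - 7/5 = 83/5 ≈ 16.600)
142*O + v(4, c) = 142*(83/5) - 4 = 11786/5 - 4 = 11766/5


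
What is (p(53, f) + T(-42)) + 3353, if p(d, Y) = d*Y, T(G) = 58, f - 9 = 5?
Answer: 4153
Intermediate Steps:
f = 14 (f = 9 + 5 = 14)
p(d, Y) = Y*d
(p(53, f) + T(-42)) + 3353 = (14*53 + 58) + 3353 = (742 + 58) + 3353 = 800 + 3353 = 4153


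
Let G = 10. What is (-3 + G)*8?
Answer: 56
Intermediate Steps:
(-3 + G)*8 = (-3 + 10)*8 = 7*8 = 56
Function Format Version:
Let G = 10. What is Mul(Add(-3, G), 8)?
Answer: 56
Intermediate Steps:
Mul(Add(-3, G), 8) = Mul(Add(-3, 10), 8) = Mul(7, 8) = 56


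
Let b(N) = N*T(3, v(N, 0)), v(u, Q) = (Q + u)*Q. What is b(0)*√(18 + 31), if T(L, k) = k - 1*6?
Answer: 0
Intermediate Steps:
v(u, Q) = Q*(Q + u)
T(L, k) = -6 + k (T(L, k) = k - 6 = -6 + k)
b(N) = -6*N (b(N) = N*(-6 + 0*(0 + N)) = N*(-6 + 0*N) = N*(-6 + 0) = N*(-6) = -6*N)
b(0)*√(18 + 31) = (-6*0)*√(18 + 31) = 0*√49 = 0*7 = 0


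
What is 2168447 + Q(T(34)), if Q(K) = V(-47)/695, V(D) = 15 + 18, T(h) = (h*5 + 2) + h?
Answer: 1507070698/695 ≈ 2.1684e+6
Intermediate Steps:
T(h) = 2 + 6*h (T(h) = (5*h + 2) + h = (2 + 5*h) + h = 2 + 6*h)
V(D) = 33
Q(K) = 33/695
2168447 + Q(T(34)) = 2168447 + 33/695 = 1507070698/695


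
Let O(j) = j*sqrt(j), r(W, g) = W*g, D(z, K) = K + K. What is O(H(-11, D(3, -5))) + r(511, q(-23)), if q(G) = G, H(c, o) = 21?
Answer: -11753 + 21*sqrt(21) ≈ -11657.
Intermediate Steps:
D(z, K) = 2*K
O(j) = j**(3/2)
O(H(-11, D(3, -5))) + r(511, q(-23)) = 21**(3/2) + 511*(-23) = 21*sqrt(21) - 11753 = -11753 + 21*sqrt(21)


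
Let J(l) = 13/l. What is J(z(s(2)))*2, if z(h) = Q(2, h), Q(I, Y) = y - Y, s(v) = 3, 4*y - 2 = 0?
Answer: -52/5 ≈ -10.400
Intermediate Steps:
y = ½ (y = ½ + (¼)*0 = ½ + 0 = ½ ≈ 0.50000)
Q(I, Y) = ½ - Y
z(h) = ½ - h
J(z(s(2)))*2 = (13/(½ - 1*3))*2 = (13/(½ - 3))*2 = (13/(-5/2))*2 = (13*(-⅖))*2 = -26/5*2 = -52/5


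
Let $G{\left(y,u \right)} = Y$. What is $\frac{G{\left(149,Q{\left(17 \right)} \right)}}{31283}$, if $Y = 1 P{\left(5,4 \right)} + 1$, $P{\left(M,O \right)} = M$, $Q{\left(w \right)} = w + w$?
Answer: $\frac{6}{31283} \approx 0.0001918$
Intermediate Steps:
$Q{\left(w \right)} = 2 w$
$Y = 6$ ($Y = 1 \cdot 5 + 1 = 5 + 1 = 6$)
$G{\left(y,u \right)} = 6$
$\frac{G{\left(149,Q{\left(17 \right)} \right)}}{31283} = \frac{6}{31283}$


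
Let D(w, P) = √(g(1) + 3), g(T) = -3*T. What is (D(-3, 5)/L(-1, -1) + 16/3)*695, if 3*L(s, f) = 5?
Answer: 11120/3 ≈ 3706.7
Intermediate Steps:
L(s, f) = 5/3 (L(s, f) = (⅓)*5 = 5/3)
D(w, P) = 0 (D(w, P) = √(-3*1 + 3) = √(-3 + 3) = √0 = 0)
(D(-3, 5)/L(-1, -1) + 16/3)*695 = (0/(5/3) + 16/3)*695 = (0*(⅗) + 16*(⅓))*695 = (0 + 16/3)*695 = (16/3)*695 = 11120/3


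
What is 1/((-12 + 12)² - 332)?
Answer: -1/332 ≈ -0.0030120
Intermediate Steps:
1/((-12 + 12)² - 332) = 1/(0² - 332) = 1/(0 - 332) = 1/(-332) = -1/332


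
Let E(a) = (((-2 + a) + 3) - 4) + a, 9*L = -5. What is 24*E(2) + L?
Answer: 211/9 ≈ 23.444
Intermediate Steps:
L = -5/9 (L = (⅑)*(-5) = -5/9 ≈ -0.55556)
E(a) = -3 + 2*a (E(a) = ((1 + a) - 4) + a = (-3 + a) + a = -3 + 2*a)
24*E(2) + L = 24*(-3 + 2*2) - 5/9 = 24*(-3 + 4) - 5/9 = 24*1 - 5/9 = 24 - 5/9 = 211/9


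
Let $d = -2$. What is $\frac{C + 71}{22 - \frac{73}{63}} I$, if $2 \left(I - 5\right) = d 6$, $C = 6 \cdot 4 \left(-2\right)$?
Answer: $- \frac{1449}{1313} \approx -1.1036$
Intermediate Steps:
$C = -48$ ($C = 24 \left(-2\right) = -48$)
$I = -1$ ($I = 5 + \frac{\left(-2\right) 6}{2} = 5 + \frac{1}{2} \left(-12\right) = 5 - 6 = -1$)
$\frac{C + 71}{22 - \frac{73}{63}} I = \frac{-48 + 71}{22 - \frac{73}{63}} \left(-1\right) = \frac{23}{22 - \frac{73}{63}} \left(-1\right) = \frac{23}{\frac{1313}{63}} \left(-1\right) = 23 \cdot \frac{63}{1313} \left(-1\right) = \frac{1449}{1313} \left(-1\right) = - \frac{1449}{1313}$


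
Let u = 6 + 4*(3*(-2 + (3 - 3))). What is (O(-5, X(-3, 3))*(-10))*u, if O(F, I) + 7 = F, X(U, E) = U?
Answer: -2160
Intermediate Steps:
O(F, I) = -7 + F
u = -18 (u = 6 + 4*(3*(-2 + 0)) = 6 + 4*(3*(-2)) = 6 + 4*(-6) = 6 - 24 = -18)
(O(-5, X(-3, 3))*(-10))*u = ((-7 - 5)*(-10))*(-18) = -12*(-10)*(-18) = 120*(-18) = -2160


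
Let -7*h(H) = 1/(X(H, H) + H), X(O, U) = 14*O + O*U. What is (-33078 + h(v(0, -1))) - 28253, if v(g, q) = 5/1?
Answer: -42931701/700 ≈ -61331.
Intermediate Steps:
v(g, q) = 5 (v(g, q) = 5*1 = 5)
h(H) = -1/(7*(H + H*(14 + H))) (h(H) = -1/(7*(H*(14 + H) + H)) = -1/(7*(H + H*(14 + H))))
(-33078 + h(v(0, -1))) - 28253 = (-33078 - ⅐/(5*(15 + 5))) - 28253 = (-33078 - ⅐*⅕/20) - 28253 = (-33078 - ⅐*⅕*1/20) - 28253 = (-33078 - 1/700) - 28253 = -23154601/700 - 28253 = -42931701/700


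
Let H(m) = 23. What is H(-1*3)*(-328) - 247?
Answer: -7791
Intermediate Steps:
H(-1*3)*(-328) - 247 = 23*(-328) - 247 = -7544 - 247 = -7791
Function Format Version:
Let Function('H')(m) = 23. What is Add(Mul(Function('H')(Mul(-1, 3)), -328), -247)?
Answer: -7791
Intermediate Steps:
Add(Mul(Function('H')(Mul(-1, 3)), -328), -247) = Add(Mul(23, -328), -247) = Add(-7544, -247) = -7791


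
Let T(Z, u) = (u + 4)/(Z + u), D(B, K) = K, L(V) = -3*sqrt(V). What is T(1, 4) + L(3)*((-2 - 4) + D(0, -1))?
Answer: 8/5 + 21*sqrt(3) ≈ 37.973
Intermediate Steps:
T(Z, u) = (4 + u)/(Z + u)
T(1, 4) + L(3)*((-2 - 4) + D(0, -1)) = (4 + 4)/(1 + 4) + (-3*sqrt(3))*((-2 - 4) - 1) = 8/5 + (-3*sqrt(3))*(-6 - 1) = (1/5)*8 - 3*sqrt(3)*(-7) = 8/5 + 21*sqrt(3)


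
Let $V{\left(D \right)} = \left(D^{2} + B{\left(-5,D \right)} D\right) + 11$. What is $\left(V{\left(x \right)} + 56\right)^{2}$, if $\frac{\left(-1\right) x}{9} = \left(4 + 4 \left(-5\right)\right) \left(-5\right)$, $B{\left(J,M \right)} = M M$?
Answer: $138927304770398089$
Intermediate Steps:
$B{\left(J,M \right)} = M^{2}$
$x = -720$ ($x = - 9 \left(4 + 4 \left(-5\right)\right) \left(-5\right) = - 9 \left(4 - 20\right) \left(-5\right) = - 9 \left(\left(-16\right) \left(-5\right)\right) = \left(-9\right) 80 = -720$)
$V{\left(D \right)} = 11 + D^{2} + D^{3}$ ($V{\left(D \right)} = \left(D^{2} + D^{2} D\right) + 11 = \left(D^{2} + D^{3}\right) + 11 = 11 + D^{2} + D^{3}$)
$\left(V{\left(x \right)} + 56\right)^{2} = \left(\left(11 + \left(-720\right)^{2} + \left(-720\right)^{3}\right) + 56\right)^{2} = \left(\left(11 + 518400 - 373248000\right) + 56\right)^{2} = \left(-372729589 + 56\right)^{2} = \left(-372729533\right)^{2} = 138927304770398089$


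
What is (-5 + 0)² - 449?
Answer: -424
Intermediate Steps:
(-5 + 0)² - 449 = (-5)² - 449 = 25 - 449 = -424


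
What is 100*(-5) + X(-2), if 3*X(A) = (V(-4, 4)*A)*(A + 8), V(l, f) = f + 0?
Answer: -516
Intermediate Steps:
V(l, f) = f
X(A) = 4*A*(8 + A)/3 (X(A) = ((4*A)*(A + 8))/3 = ((4*A)*(8 + A))/3 = (4*A*(8 + A))/3 = 4*A*(8 + A)/3)
100*(-5) + X(-2) = 100*(-5) + (4/3)*(-2)*(8 - 2) = -500 + (4/3)*(-2)*6 = -500 - 16 = -516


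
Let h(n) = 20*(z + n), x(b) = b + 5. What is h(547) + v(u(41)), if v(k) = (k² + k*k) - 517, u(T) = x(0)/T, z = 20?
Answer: 18193513/1681 ≈ 10823.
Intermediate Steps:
x(b) = 5 + b
h(n) = 400 + 20*n (h(n) = 20*(20 + n) = 400 + 20*n)
u(T) = 5/T (u(T) = (5 + 0)/T = 5/T)
v(k) = -517 + 2*k² (v(k) = (k² + k²) - 517 = 2*k² - 517 = -517 + 2*k²)
h(547) + v(u(41)) = (400 + 20*547) + (-517 + 2*(5/41)²) = (400 + 10940) + (-517 + 2*(5*(1/41))²) = 11340 + (-517 + 2*(5/41)²) = 11340 + (-517 + 2*(25/1681)) = 11340 + (-517 + 50/1681) = 11340 - 869027/1681 = 18193513/1681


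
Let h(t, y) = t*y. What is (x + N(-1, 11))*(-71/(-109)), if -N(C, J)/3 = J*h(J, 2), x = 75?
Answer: -46221/109 ≈ -424.05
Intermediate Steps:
N(C, J) = -6*J² (N(C, J) = -3*J*J*2 = -3*J*2*J = -6*J²)
(x + N(-1, 11))*(-71/(-109)) = (75 - 6*11²)*(-71/(-109)) = (75 - 6*121)*(-71*(-1/109)) = (75 - 726)*(71/109) = -651*71/109 = -46221/109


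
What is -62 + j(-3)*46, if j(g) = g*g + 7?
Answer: 674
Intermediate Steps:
j(g) = 7 + g**2 (j(g) = g**2 + 7 = 7 + g**2)
-62 + j(-3)*46 = -62 + (7 + (-3)**2)*46 = -62 + (7 + 9)*46 = -62 + 16*46 = -62 + 736 = 674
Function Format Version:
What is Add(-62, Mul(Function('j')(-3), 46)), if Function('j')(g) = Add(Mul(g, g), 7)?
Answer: 674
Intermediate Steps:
Function('j')(g) = Add(7, Pow(g, 2)) (Function('j')(g) = Add(Pow(g, 2), 7) = Add(7, Pow(g, 2)))
Add(-62, Mul(Function('j')(-3), 46)) = Add(-62, Mul(Add(7, Pow(-3, 2)), 46)) = Add(-62, Mul(Add(7, 9), 46)) = Add(-62, Mul(16, 46)) = Add(-62, 736) = 674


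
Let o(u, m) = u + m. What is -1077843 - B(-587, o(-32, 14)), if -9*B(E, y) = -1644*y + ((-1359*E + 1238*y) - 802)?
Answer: -8896348/9 ≈ -9.8848e+5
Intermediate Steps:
o(u, m) = m + u
B(E, y) = 802/9 + 151*E + 406*y/9 (B(E, y) = -(-1644*y + ((-1359*E + 1238*y) - 802))/9 = -(-1644*y + (-802 - 1359*E + 1238*y))/9 = -(-802 - 1359*E - 406*y)/9 = 802/9 + 151*E + 406*y/9)
-1077843 - B(-587, o(-32, 14)) = -1077843 - (802/9 + 151*(-587) + 406*(14 - 32)/9) = -1077843 - (802/9 - 88637 + (406/9)*(-18)) = -1077843 - (802/9 - 88637 - 812) = -1077843 - 1*(-804239/9) = -1077843 + 804239/9 = -8896348/9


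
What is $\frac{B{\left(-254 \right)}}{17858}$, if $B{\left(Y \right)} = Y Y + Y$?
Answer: $\frac{32131}{8929} \approx 3.5985$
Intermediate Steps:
$B{\left(Y \right)} = Y + Y^{2}$ ($B{\left(Y \right)} = Y^{2} + Y = Y + Y^{2}$)
$\frac{B{\left(-254 \right)}}{17858} = \frac{\left(-254\right) \left(1 - 254\right)}{17858} = \left(-254\right) \left(-253\right) \frac{1}{17858} = 64262 \cdot \frac{1}{17858} = \frac{32131}{8929}$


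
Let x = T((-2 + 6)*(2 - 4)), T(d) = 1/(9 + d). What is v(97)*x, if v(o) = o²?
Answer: 9409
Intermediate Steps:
x = 1 (x = 1/(9 + (-2 + 6)*(2 - 4)) = 1/(9 + 4*(-2)) = 1/(9 - 8) = 1/1 = 1)
v(97)*x = 97²*1 = 9409*1 = 9409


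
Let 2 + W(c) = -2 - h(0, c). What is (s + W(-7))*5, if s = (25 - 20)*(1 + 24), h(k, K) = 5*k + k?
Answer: 605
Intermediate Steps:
h(k, K) = 6*k
s = 125 (s = 5*25 = 125)
W(c) = -4 (W(c) = -2 + (-2 - 6*0) = -2 + (-2 - 1*0) = -2 + (-2 + 0) = -2 - 2 = -4)
(s + W(-7))*5 = (125 - 4)*5 = 121*5 = 605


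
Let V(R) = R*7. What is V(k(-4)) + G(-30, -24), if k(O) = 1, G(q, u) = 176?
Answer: 183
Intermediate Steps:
V(R) = 7*R
V(k(-4)) + G(-30, -24) = 7*1 + 176 = 7 + 176 = 183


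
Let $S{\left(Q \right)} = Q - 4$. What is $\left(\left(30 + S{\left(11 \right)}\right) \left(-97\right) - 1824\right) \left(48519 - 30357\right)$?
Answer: $-98310906$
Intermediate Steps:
$S{\left(Q \right)} = -4 + Q$
$\left(\left(30 + S{\left(11 \right)}\right) \left(-97\right) - 1824\right) \left(48519 - 30357\right) = \left(\left(30 + \left(-4 + 11\right)\right) \left(-97\right) - 1824\right) \left(48519 - 30357\right) = \left(\left(30 + 7\right) \left(-97\right) - 1824\right) 18162 = \left(37 \left(-97\right) - 1824\right) 18162 = \left(-3589 - 1824\right) 18162 = \left(-5413\right) 18162 = -98310906$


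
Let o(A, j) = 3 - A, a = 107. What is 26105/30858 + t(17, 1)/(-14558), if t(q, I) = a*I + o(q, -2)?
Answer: 94291699/112307691 ≈ 0.83958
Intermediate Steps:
t(q, I) = 3 - q + 107*I (t(q, I) = 107*I + (3 - q) = 3 - q + 107*I)
26105/30858 + t(17, 1)/(-14558) = 26105/30858 + (3 - 1*17 + 107*1)/(-14558) = 26105*(1/30858) + (3 - 17 + 107)*(-1/14558) = 26105/30858 + 93*(-1/14558) = 26105/30858 - 93/14558 = 94291699/112307691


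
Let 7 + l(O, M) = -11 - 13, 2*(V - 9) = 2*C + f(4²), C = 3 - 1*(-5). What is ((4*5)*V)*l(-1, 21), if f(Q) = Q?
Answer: -15500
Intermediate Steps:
C = 8 (C = 3 + 5 = 8)
V = 25 (V = 9 + (2*8 + 4²)/2 = 9 + (16 + 16)/2 = 9 + (½)*32 = 9 + 16 = 25)
l(O, M) = -31 (l(O, M) = -7 + (-11 - 13) = -7 - 24 = -31)
((4*5)*V)*l(-1, 21) = ((4*5)*25)*(-31) = (20*25)*(-31) = 500*(-31) = -15500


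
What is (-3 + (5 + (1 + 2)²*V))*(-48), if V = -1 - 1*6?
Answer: 2928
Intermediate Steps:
V = -7 (V = -1 - 6 = -7)
(-3 + (5 + (1 + 2)²*V))*(-48) = (-3 + (5 + (1 + 2)²*(-7)))*(-48) = (-3 + (5 + 3²*(-7)))*(-48) = (-3 + (5 + 9*(-7)))*(-48) = (-3 + (5 - 63))*(-48) = (-3 - 58)*(-48) = -61*(-48) = 2928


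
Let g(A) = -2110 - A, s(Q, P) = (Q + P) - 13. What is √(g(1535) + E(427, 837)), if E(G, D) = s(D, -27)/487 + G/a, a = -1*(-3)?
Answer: I*√7473022305/1461 ≈ 59.169*I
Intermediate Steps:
s(Q, P) = -13 + P + Q (s(Q, P) = (P + Q) - 13 = -13 + P + Q)
a = 3
E(G, D) = -40/487 + G/3 + D/487 (E(G, D) = (-13 - 27 + D)/487 + G/3 = (-40 + D)*(1/487) + G*(⅓) = (-40/487 + D/487) + G/3 = -40/487 + G/3 + D/487)
√(g(1535) + E(427, 837)) = √((-2110 - 1*1535) + (-40/487 + (⅓)*427 + (1/487)*837)) = √((-2110 - 1535) + (-40/487 + 427/3 + 837/487)) = √(-3645 + 210340/1461) = √(-5115005/1461) = I*√7473022305/1461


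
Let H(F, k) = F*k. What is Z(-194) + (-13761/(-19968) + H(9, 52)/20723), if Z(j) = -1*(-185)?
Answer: 25615644689/137932288 ≈ 185.71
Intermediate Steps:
Z(j) = 185
Z(-194) + (-13761/(-19968) + H(9, 52)/20723) = 185 + (-13761/(-19968) + (9*52)/20723) = 185 + (-13761*(-1/19968) + 468*(1/20723)) = 185 + (4587/6656 + 468/20723) = 185 + 98171409/137932288 = 25615644689/137932288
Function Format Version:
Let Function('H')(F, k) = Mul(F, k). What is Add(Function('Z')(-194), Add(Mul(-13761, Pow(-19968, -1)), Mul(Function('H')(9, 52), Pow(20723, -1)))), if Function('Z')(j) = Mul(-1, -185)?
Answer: Rational(25615644689, 137932288) ≈ 185.71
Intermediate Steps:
Function('Z')(j) = 185
Add(Function('Z')(-194), Add(Mul(-13761, Pow(-19968, -1)), Mul(Function('H')(9, 52), Pow(20723, -1)))) = Add(185, Add(Mul(-13761, Pow(-19968, -1)), Mul(Mul(9, 52), Pow(20723, -1)))) = Add(185, Add(Mul(-13761, Rational(-1, 19968)), Mul(468, Rational(1, 20723)))) = Add(185, Add(Rational(4587, 6656), Rational(468, 20723))) = Add(185, Rational(98171409, 137932288)) = Rational(25615644689, 137932288)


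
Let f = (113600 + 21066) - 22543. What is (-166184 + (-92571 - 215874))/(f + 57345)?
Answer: -474629/169468 ≈ -2.8007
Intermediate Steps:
f = 112123 (f = 134666 - 22543 = 112123)
(-166184 + (-92571 - 215874))/(f + 57345) = (-166184 + (-92571 - 215874))/(112123 + 57345) = (-166184 - 308445)/169468 = -474629*1/169468 = -474629/169468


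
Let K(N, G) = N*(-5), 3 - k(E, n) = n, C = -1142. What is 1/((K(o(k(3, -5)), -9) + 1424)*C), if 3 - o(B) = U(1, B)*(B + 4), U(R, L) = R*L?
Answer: -1/2157238 ≈ -4.6356e-7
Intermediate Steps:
k(E, n) = 3 - n
U(R, L) = L*R
o(B) = 3 - B*(4 + B) (o(B) = 3 - B*1*(B + 4) = 3 - B*(4 + B))
K(N, G) = -5*N
1/((K(o(k(3, -5)), -9) + 1424)*C) = 1/((-5*(3 - (3 - 1*(-5))² - 4*(3 - 1*(-5))) + 1424)*(-1142)) = 1/((-5*(3 - (3 + 5)² - 4*(3 + 5)) + 1424)*(-1142)) = 1/((-5*(3 - 1*8² - 4*8) + 1424)*(-1142)) = 1/((-5*(3 - 1*64 - 32) + 1424)*(-1142)) = 1/((-5*(3 - 64 - 32) + 1424)*(-1142)) = 1/((-5*(-93) + 1424)*(-1142)) = 1/((465 + 1424)*(-1142)) = 1/(1889*(-1142)) = 1/(-2157238) = -1/2157238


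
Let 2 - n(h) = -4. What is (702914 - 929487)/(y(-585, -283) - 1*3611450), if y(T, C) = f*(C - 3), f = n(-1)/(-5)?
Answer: 1132865/18055534 ≈ 0.062743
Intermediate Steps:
n(h) = 6 (n(h) = 2 - 1*(-4) = 2 + 4 = 6)
f = -6/5 (f = 6/(-5) = 6*(-⅕) = -6/5 ≈ -1.2000)
y(T, C) = 18/5 - 6*C/5 (y(T, C) = -6*(C - 3)/5 = -6*(-3 + C)/5 = 18/5 - 6*C/5)
(702914 - 929487)/(y(-585, -283) - 1*3611450) = (702914 - 929487)/((18/5 - 6/5*(-283)) - 1*3611450) = -226573/((18/5 + 1698/5) - 3611450) = -226573/(1716/5 - 3611450) = -226573/(-18055534/5) = -226573*(-5/18055534) = 1132865/18055534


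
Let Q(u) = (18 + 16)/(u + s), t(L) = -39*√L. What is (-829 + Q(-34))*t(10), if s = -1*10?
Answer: 711945*√10/22 ≈ 1.0233e+5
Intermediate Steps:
s = -10
Q(u) = 34/(-10 + u) (Q(u) = (18 + 16)/(u - 10) = 34/(-10 + u))
(-829 + Q(-34))*t(10) = (-829 + 34/(-10 - 34))*(-39*√10) = (-829 + 34/(-44))*(-39*√10) = (-829 + 34*(-1/44))*(-39*√10) = (-829 - 17/22)*(-39*√10) = -(-711945)*√10/22 = 711945*√10/22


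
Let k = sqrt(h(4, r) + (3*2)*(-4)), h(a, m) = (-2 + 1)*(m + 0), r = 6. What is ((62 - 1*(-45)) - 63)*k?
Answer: 44*I*sqrt(30) ≈ 241.0*I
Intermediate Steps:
h(a, m) = -m
k = I*sqrt(30) (k = sqrt(-1*6 + (3*2)*(-4)) = sqrt(-6 + 6*(-4)) = sqrt(-6 - 24) = sqrt(-30) = I*sqrt(30) ≈ 5.4772*I)
((62 - 1*(-45)) - 63)*k = ((62 - 1*(-45)) - 63)*(I*sqrt(30)) = ((62 + 45) - 63)*(I*sqrt(30)) = (107 - 63)*(I*sqrt(30)) = 44*(I*sqrt(30)) = 44*I*sqrt(30)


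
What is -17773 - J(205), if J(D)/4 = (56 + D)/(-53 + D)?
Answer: -675635/38 ≈ -17780.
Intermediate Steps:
J(D) = 4*(56 + D)/(-53 + D) (J(D) = 4*((56 + D)/(-53 + D)) = 4*(56 + D)/(-53 + D))
-17773 - J(205) = -17773 - 4*(56 + 205)/(-53 + 205) = -17773 - 4*261/152 = -17773 - 1*261/38 = -17773 - 261/38 = -675635/38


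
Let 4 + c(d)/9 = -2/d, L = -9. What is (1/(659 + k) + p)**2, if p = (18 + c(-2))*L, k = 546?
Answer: 9526931236/1452025 ≈ 6561.1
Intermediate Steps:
c(d) = -36 - 18/d (c(d) = -36 + 9*(-2/d) = -36 - 18/d)
p = 81 (p = (18 + (-36 - 18/(-2)))*(-9) = (18 + (-36 - 18*(-1/2)))*(-9) = (18 + (-36 + 9))*(-9) = (18 - 27)*(-9) = -9*(-9) = 81)
(1/(659 + k) + p)**2 = (1/(659 + 546) + 81)**2 = (1/1205 + 81)**2 = (97606/1205)**2 = 9526931236/1452025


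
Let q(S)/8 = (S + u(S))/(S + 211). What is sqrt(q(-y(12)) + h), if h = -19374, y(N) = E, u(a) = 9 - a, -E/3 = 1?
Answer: I*sqrt(221809074)/107 ≈ 139.19*I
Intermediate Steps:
E = -3 (E = -3*1 = -3)
y(N) = -3
q(S) = 72/(211 + S) (q(S) = 8*((S + (9 - S))/(S + 211)) = 8*(9/(211 + S)) = 72/(211 + S))
sqrt(q(-y(12)) + h) = sqrt(72/(211 - 1*(-3)) - 19374) = sqrt(72/(211 + 3) - 19374) = sqrt(72/214 - 19374) = sqrt(72*(1/214) - 19374) = sqrt(36/107 - 19374) = sqrt(-2072982/107) = I*sqrt(221809074)/107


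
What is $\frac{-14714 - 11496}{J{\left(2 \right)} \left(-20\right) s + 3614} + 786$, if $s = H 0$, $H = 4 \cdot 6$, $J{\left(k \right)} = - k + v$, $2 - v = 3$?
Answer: $\frac{1407197}{1807} \approx 778.75$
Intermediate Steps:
$v = -1$ ($v = 2 - 3 = -1$)
$J{\left(k \right)} = -1 - k$ ($J{\left(k \right)} = - k - 1 = -1 - k$)
$H = 24$
$s = 0$ ($s = 24 \cdot 0 = 0$)
$\frac{-14714 - 11496}{J{\left(2 \right)} \left(-20\right) s + 3614} + 786 = \frac{-14714 - 11496}{\left(-1 - 2\right) \left(-20\right) 0 + 3614} + 786 = - \frac{26210}{\left(-1 - 2\right) \left(-20\right) 0 + 3614} + 786 = - \frac{26210}{\left(-3\right) \left(-20\right) 0 + 3614} + 786 = - \frac{26210}{60 \cdot 0 + 3614} + 786 = - \frac{26210}{0 + 3614} + 786 = - \frac{26210}{3614} + 786 = \left(-26210\right) \frac{1}{3614} + 786 = - \frac{13105}{1807} + 786 = \frac{1407197}{1807}$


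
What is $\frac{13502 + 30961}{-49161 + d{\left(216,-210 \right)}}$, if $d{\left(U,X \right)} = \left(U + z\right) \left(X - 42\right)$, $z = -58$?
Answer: $- \frac{14821}{29659} \approx -0.49971$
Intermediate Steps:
$d{\left(U,X \right)} = \left(-58 + U\right) \left(-42 + X\right)$ ($d{\left(U,X \right)} = \left(U - 58\right) \left(X - 42\right) = \left(-58 + U\right) \left(-42 + X\right)$)
$\frac{13502 + 30961}{-49161 + d{\left(216,-210 \right)}} = \frac{13502 + 30961}{-49161 + \left(2436 - -12180 - 9072 + 216 \left(-210\right)\right)} = \frac{44463}{-49161 + \left(2436 + 12180 - 9072 - 45360\right)} = \frac{44463}{-49161 - 39816} = \frac{44463}{-88977} = 44463 \left(- \frac{1}{88977}\right) = - \frac{14821}{29659}$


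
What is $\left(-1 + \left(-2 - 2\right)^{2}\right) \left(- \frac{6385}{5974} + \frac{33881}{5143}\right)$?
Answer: $\frac{2543505585}{30724282} \approx 82.785$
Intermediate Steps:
$\left(-1 + \left(-2 - 2\right)^{2}\right) \left(- \frac{6385}{5974} + \frac{33881}{5143}\right) = \left(-1 + \left(-4\right)^{2}\right) \left(\left(-6385\right) \frac{1}{5974} + 33881 \cdot \frac{1}{5143}\right) = \left(-1 + 16\right) \left(- \frac{6385}{5974} + \frac{33881}{5143}\right) = 15 \cdot \frac{169567039}{30724282} = \frac{2543505585}{30724282}$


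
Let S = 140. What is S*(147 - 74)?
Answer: 10220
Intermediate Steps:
S*(147 - 74) = 140*(147 - 74) = 140*73 = 10220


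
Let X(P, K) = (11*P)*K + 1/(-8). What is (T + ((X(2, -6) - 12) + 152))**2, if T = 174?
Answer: 2117025/64 ≈ 33079.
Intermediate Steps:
X(P, K) = -1/8 + 11*K*P (X(P, K) = 11*K*P - 1/8 = -1/8 + 11*K*P)
(T + ((X(2, -6) - 12) + 152))**2 = (174 + (((-1/8 + 11*(-6)*2) - 12) + 152))**2 = (174 + (((-1/8 - 132) - 12) + 152))**2 = (174 + ((-1057/8 - 12) + 152))**2 = (174 + (-1153/8 + 152))**2 = (174 + 63/8)**2 = (1455/8)**2 = 2117025/64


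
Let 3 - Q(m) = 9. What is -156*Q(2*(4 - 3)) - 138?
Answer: 798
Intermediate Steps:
Q(m) = -6 (Q(m) = 3 - 1*9 = 3 - 9 = -6)
-156*Q(2*(4 - 3)) - 138 = -156*(-6) - 138 = 936 - 138 = 798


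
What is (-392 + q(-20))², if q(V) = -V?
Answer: 138384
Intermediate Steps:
(-392 + q(-20))² = (-392 - 1*(-20))² = (-392 + 20)² = (-372)² = 138384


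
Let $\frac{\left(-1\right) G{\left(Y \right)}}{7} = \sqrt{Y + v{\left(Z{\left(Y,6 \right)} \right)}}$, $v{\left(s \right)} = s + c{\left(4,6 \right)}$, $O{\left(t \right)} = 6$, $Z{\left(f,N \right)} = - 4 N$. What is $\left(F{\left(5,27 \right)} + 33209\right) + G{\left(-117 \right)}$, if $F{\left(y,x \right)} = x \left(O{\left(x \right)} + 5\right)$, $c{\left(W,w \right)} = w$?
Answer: $33506 - 21 i \sqrt{15} \approx 33506.0 - 81.333 i$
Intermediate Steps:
$v{\left(s \right)} = 6 + s$ ($v{\left(s \right)} = s + 6 = 6 + s$)
$F{\left(y,x \right)} = 11 x$ ($F{\left(y,x \right)} = x \left(6 + 5\right) = x 11 = 11 x$)
$G{\left(Y \right)} = - 7 \sqrt{-18 + Y}$ ($G{\left(Y \right)} = - 7 \sqrt{Y + \left(6 - 24\right)} = - 7 \sqrt{Y - 18} = - 7 \sqrt{-18 + Y}$)
$\left(F{\left(5,27 \right)} + 33209\right) + G{\left(-117 \right)} = \left(11 \cdot 27 + 33209\right) - 7 \sqrt{-18 - 117} = \left(297 + 33209\right) - 7 \sqrt{-135} = 33506 - 7 \cdot 3 i \sqrt{15} = 33506 - 21 i \sqrt{15}$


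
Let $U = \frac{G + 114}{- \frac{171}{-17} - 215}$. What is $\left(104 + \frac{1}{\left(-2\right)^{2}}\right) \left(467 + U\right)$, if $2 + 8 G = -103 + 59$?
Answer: $\frac{2710813167}{55744} \approx 48630.0$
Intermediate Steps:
$G = - \frac{23}{4}$ ($G = - \frac{1}{4} + \frac{-103 + 59}{8} = - \frac{1}{4} + \frac{1}{8} \left(-44\right) = - \frac{1}{4} - \frac{11}{2} = - \frac{23}{4} \approx -5.75$)
$U = - \frac{7361}{13936}$ ($U = \frac{- \frac{23}{4} + 114}{- \frac{171}{-17} - 215} = \frac{433}{4 \left(\left(-171\right) \left(- \frac{1}{17}\right) - 215\right)} = \frac{433}{4 \left(\frac{171}{17} - 215\right)} = \frac{433}{4 \left(- \frac{3484}{17}\right)} = \frac{433}{4} \left(- \frac{17}{3484}\right) = - \frac{7361}{13936} \approx -0.5282$)
$\left(104 + \frac{1}{\left(-2\right)^{2}}\right) \left(467 + U\right) = \left(104 + \frac{1}{\left(-2\right)^{2}}\right) \left(467 - \frac{7361}{13936}\right) = \left(104 + \frac{1}{4}\right) \frac{6500751}{13936} = \frac{417}{4} \cdot \frac{6500751}{13936} = \frac{2710813167}{55744}$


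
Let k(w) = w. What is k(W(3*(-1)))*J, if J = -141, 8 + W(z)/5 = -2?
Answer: 7050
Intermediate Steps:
W(z) = -50 (W(z) = -40 + 5*(-2) = -40 - 10 = -50)
k(W(3*(-1)))*J = -50*(-141) = 7050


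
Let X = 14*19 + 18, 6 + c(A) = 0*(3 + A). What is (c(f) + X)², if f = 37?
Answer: 77284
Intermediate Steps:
c(A) = -6 (c(A) = -6 + 0*(3 + A) = -6 + 0 = -6)
X = 284 (X = 266 + 18 = 284)
(c(f) + X)² = (-6 + 284)² = 278² = 77284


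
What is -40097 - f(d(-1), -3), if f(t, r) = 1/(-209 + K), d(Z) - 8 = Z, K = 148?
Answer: -2445916/61 ≈ -40097.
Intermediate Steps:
d(Z) = 8 + Z
f(t, r) = -1/61 (f(t, r) = 1/(-209 + 148) = 1/(-61) = -1/61)
-40097 - f(d(-1), -3) = -40097 - 1*(-1/61) = -40097 + 1/61 = -2445916/61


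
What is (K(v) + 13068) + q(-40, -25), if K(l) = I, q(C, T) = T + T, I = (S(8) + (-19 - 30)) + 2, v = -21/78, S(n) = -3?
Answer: 12968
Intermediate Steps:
v = -7/26 (v = -21*1/78 = -7/26 ≈ -0.26923)
I = -50 (I = (-3 + (-19 - 30)) + 2 = (-3 - 49) + 2 = -52 + 2 = -50)
q(C, T) = 2*T
K(l) = -50
(K(v) + 13068) + q(-40, -25) = (-50 + 13068) + 2*(-25) = 13018 - 50 = 12968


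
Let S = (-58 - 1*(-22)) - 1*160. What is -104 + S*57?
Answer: -11276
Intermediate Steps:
S = -196 (S = (-58 + 22) - 160 = -36 - 160 = -196)
-104 + S*57 = -104 - 196*57 = -104 - 11172 = -11276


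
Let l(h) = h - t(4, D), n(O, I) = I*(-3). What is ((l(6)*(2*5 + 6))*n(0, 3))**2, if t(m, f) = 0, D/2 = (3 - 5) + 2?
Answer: 746496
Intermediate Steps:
n(O, I) = -3*I
D = 0 (D = 2*((3 - 5) + 2) = 2*(-2 + 2) = 2*0 = 0)
l(h) = h (l(h) = h - 1*0 = h + 0 = h)
((l(6)*(2*5 + 6))*n(0, 3))**2 = ((6*(2*5 + 6))*(-3*3))**2 = ((6*(10 + 6))*(-9))**2 = ((6*16)*(-9))**2 = (96*(-9))**2 = (-864)**2 = 746496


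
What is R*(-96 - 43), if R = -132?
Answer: 18348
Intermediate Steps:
R*(-96 - 43) = -132*(-96 - 43) = -132*(-139) = 18348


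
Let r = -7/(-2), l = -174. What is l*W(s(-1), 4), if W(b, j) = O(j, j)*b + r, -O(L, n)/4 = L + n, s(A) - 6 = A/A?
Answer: 38367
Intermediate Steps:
s(A) = 7 (s(A) = 6 + A/A = 6 + 1 = 7)
r = 7/2 (r = -7*(-½) = 7/2 ≈ 3.5000)
O(L, n) = -4*L - 4*n (O(L, n) = -4*(L + n) = -4*L - 4*n)
W(b, j) = 7/2 - 8*b*j (W(b, j) = (-4*j - 4*j)*b + 7/2 = (-8*j)*b + 7/2 = -8*b*j + 7/2 = 7/2 - 8*b*j)
l*W(s(-1), 4) = -174*(7/2 - 8*7*4) = -174*(7/2 - 224) = -174*(-441/2) = 38367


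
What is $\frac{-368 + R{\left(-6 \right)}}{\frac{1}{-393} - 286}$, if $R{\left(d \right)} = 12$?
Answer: $\frac{139908}{112399} \approx 1.2447$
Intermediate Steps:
$\frac{-368 + R{\left(-6 \right)}}{\frac{1}{-393} - 286} = \frac{-368 + 12}{\frac{1}{-393} - 286} = - \frac{356}{- \frac{1}{393} - 286} = - \frac{356}{- \frac{112399}{393}} = \left(-356\right) \left(- \frac{393}{112399}\right) = \frac{139908}{112399}$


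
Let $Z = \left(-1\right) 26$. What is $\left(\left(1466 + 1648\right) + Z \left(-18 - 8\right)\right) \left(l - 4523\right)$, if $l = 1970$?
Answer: $-9675870$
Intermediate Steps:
$Z = -26$
$\left(\left(1466 + 1648\right) + Z \left(-18 - 8\right)\right) \left(l - 4523\right) = \left(\left(1466 + 1648\right) - 26 \left(-18 - 8\right)\right) \left(1970 - 4523\right) = \left(3114 - -676\right) \left(-2553\right) = \left(3114 + 676\right) \left(-2553\right) = 3790 \left(-2553\right) = -9675870$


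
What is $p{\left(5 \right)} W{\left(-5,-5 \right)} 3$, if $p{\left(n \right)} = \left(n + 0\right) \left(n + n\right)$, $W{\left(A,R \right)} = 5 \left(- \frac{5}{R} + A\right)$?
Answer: $-3000$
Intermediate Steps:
$W{\left(A,R \right)} = - \frac{25}{R} + 5 A$ ($W{\left(A,R \right)} = 5 \left(A - \frac{5}{R}\right) = - \frac{25}{R} + 5 A$)
$p{\left(n \right)} = 2 n^{2}$ ($p{\left(n \right)} = n 2 n = 2 n^{2}$)
$p{\left(5 \right)} W{\left(-5,-5 \right)} 3 = 2 \cdot 5^{2} \left(- \frac{25}{-5} + 5 \left(-5\right)\right) 3 = 2 \cdot 25 \left(\left(-25\right) \left(- \frac{1}{5}\right) - 25\right) 3 = 50 \left(5 - 25\right) 3 = 50 \left(-20\right) 3 = \left(-1000\right) 3 = -3000$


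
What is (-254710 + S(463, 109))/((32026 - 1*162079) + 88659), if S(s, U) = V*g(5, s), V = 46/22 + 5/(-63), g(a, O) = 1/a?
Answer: 441284378/71715105 ≈ 6.1533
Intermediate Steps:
V = 1394/693 (V = 46*(1/22) + 5*(-1/63) = 23/11 - 5/63 = 1394/693 ≈ 2.0115)
S(s, U) = 1394/3465 (S(s, U) = (1394/693)/5 = (1394/693)*(⅕) = 1394/3465)
(-254710 + S(463, 109))/((32026 - 1*162079) + 88659) = (-254710 + 1394/3465)/((32026 - 1*162079) + 88659) = -882568756/(3465*((32026 - 162079) + 88659)) = -882568756/(3465*(-130053 + 88659)) = -882568756/3465/(-41394) = -882568756/3465*(-1/41394) = 441284378/71715105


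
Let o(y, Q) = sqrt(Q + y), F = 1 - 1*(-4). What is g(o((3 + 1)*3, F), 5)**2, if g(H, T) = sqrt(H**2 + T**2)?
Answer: 42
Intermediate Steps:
F = 5 (F = 1 + 4 = 5)
g(o((3 + 1)*3, F), 5)**2 = (sqrt((sqrt(5 + (3 + 1)*3))**2 + 5**2))**2 = (sqrt((sqrt(5 + 4*3))**2 + 25))**2 = (sqrt((sqrt(5 + 12))**2 + 25))**2 = (sqrt((sqrt(17))**2 + 25))**2 = (sqrt(17 + 25))**2 = (sqrt(42))**2 = 42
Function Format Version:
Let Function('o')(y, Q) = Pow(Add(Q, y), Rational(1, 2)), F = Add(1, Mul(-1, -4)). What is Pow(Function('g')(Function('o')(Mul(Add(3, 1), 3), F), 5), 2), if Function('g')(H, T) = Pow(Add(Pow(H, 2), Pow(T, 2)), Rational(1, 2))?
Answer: 42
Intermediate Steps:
F = 5 (F = Add(1, 4) = 5)
Pow(Function('g')(Function('o')(Mul(Add(3, 1), 3), F), 5), 2) = Pow(Pow(Add(Pow(Pow(Add(5, Mul(Add(3, 1), 3)), Rational(1, 2)), 2), Pow(5, 2)), Rational(1, 2)), 2) = Pow(Pow(Add(Pow(Pow(Add(5, Mul(4, 3)), Rational(1, 2)), 2), 25), Rational(1, 2)), 2) = Pow(Pow(Add(Pow(Pow(Add(5, 12), Rational(1, 2)), 2), 25), Rational(1, 2)), 2) = Pow(Pow(Add(Pow(Pow(17, Rational(1, 2)), 2), 25), Rational(1, 2)), 2) = Pow(Pow(Add(17, 25), Rational(1, 2)), 2) = Pow(Pow(42, Rational(1, 2)), 2) = 42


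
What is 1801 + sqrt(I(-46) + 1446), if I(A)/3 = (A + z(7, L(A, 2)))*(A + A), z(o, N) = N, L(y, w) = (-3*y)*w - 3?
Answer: 1801 + 101*I*sqrt(6) ≈ 1801.0 + 247.4*I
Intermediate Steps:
L(y, w) = -3 - 3*w*y (L(y, w) = -3*w*y - 3 = -3 - 3*w*y)
I(A) = 6*A*(-3 - 5*A) (I(A) = 3*((A + (-3 - 3*2*A))*(A + A)) = 3*((A + (-3 - 6*A))*(2*A)) = 3*((-3 - 5*A)*(2*A)) = 3*(2*A*(-3 - 5*A)) = 6*A*(-3 - 5*A))
1801 + sqrt(I(-46) + 1446) = 1801 + sqrt(-6*(-46)*(3 + 5*(-46)) + 1446) = 1801 + sqrt(-6*(-46)*(3 - 230) + 1446) = 1801 + sqrt(-6*(-46)*(-227) + 1446) = 1801 + sqrt(-62652 + 1446) = 1801 + sqrt(-61206) = 1801 + 101*I*sqrt(6)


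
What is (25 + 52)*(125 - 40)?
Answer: 6545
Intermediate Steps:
(25 + 52)*(125 - 40) = 77*85 = 6545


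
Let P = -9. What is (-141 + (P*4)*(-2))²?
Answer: 4761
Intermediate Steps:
(-141 + (P*4)*(-2))² = (-141 - 9*4*(-2))² = (-141 - 36*(-2))² = (-141 + 72)² = (-69)² = 4761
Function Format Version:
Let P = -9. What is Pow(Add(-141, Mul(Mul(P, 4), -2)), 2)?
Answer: 4761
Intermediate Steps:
Pow(Add(-141, Mul(Mul(P, 4), -2)), 2) = Pow(Add(-141, Mul(Mul(-9, 4), -2)), 2) = Pow(Add(-141, Mul(-36, -2)), 2) = Pow(Add(-141, 72), 2) = Pow(-69, 2) = 4761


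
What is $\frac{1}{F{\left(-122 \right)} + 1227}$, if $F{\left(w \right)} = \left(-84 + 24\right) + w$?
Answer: $\frac{1}{1045} \approx 0.00095694$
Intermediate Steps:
$F{\left(w \right)} = -60 + w$
$\frac{1}{F{\left(-122 \right)} + 1227} = \frac{1}{\left(-60 - 122\right) + 1227} = \frac{1}{-182 + 1227} = \frac{1}{1045}$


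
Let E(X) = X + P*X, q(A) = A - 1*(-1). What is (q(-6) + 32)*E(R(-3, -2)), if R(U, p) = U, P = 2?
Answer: -243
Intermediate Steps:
q(A) = 1 + A (q(A) = A + 1 = 1 + A)
E(X) = 3*X (E(X) = X + 2*X = 3*X)
(q(-6) + 32)*E(R(-3, -2)) = ((1 - 6) + 32)*(3*(-3)) = (-5 + 32)*(-9) = 27*(-9) = -243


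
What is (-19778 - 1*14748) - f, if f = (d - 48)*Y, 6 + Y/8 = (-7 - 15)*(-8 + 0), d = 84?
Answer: -83486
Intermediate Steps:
Y = 1360 (Y = -48 + 8*((-7 - 15)*(-8 + 0)) = -48 + 8*(-22*(-8)) = -48 + 8*176 = -48 + 1408 = 1360)
f = 48960 (f = (84 - 48)*1360 = 36*1360 = 48960)
(-19778 - 1*14748) - f = (-19778 - 1*14748) - 1*48960 = (-19778 - 14748) - 48960 = -34526 - 48960 = -83486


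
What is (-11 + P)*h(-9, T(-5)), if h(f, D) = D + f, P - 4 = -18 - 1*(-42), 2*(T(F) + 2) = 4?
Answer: -153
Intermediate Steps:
T(F) = 0 (T(F) = -2 + (1/2)*4 = -2 + 2 = 0)
P = 28 (P = 4 + (-18 - 1*(-42)) = 4 + (-18 + 42) = 4 + 24 = 28)
(-11 + P)*h(-9, T(-5)) = (-11 + 28)*(0 - 9) = 17*(-9) = -153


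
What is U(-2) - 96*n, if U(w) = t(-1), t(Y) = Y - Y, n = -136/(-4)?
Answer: -3264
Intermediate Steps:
n = 34 (n = -136*(-¼) = 34)
t(Y) = 0
U(w) = 0
U(-2) - 96*n = 0 - 96*34 = 0 - 3264 = -3264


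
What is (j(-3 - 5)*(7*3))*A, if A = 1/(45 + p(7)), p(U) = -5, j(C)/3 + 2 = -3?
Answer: -63/8 ≈ -7.8750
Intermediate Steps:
j(C) = -15 (j(C) = -6 + 3*(-3) = -6 - 9 = -15)
A = 1/40 (A = 1/(45 - 5) = 1/40 ≈ 0.025000)
(j(-3 - 5)*(7*3))*A = -105*3*(1/40) = -15*21*(1/40) = -315*1/40 = -63/8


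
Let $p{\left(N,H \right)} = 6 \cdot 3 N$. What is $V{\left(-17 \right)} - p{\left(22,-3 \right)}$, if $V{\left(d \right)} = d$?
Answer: $-413$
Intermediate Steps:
$p{\left(N,H \right)} = 18 N$
$V{\left(-17 \right)} - p{\left(22,-3 \right)} = -17 - 18 \cdot 22 = -17 - 396 = -413$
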